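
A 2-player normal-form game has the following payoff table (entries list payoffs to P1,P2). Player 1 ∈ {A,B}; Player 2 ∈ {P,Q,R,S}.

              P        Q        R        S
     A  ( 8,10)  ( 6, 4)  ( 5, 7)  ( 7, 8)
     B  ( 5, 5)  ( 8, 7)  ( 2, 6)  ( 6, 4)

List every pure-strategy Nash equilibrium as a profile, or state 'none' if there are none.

(A,P): NE
(A,Q): not NE [P1→B gives 8>6; P2→P gives 10>4]
(A,R): not NE [P2→P gives 10>7]
(A,S): not NE [P2→P gives 10>8]
(B,P): not NE [P1→A gives 8>5; P2→Q gives 7>5]
(B,Q): NE
(B,R): not NE [P1→A gives 5>2; P2→Q gives 7>6]
(B,S): not NE [P1→A gives 7>6; P2→Q gives 7>4]

NE set: (A,P), (B,Q)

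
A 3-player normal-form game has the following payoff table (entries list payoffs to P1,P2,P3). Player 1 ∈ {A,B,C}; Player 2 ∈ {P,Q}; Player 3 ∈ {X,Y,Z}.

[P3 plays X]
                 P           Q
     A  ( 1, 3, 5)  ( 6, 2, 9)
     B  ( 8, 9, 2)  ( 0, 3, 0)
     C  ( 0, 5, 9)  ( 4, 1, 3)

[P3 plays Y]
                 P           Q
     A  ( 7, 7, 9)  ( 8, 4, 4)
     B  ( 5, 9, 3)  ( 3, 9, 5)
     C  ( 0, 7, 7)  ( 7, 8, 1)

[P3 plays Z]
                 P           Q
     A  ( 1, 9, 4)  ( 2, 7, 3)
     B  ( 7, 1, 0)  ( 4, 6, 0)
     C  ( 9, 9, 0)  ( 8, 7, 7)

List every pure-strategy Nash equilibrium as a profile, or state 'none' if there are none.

NE set: (A,P,Y)

(A,P,X): not NE [P1→B gives 8>1; P3→Y gives 9>5]
(A,P,Y): NE
(A,P,Z): not NE [P1→C gives 9>1; P3→Y gives 9>4]
(A,Q,X): not NE [P2→P gives 3>2]
(A,Q,Y): not NE [P2→P gives 7>4; P3→X gives 9>4]
(A,Q,Z): not NE [P1→C gives 8>2; P2→P gives 9>7; P3→X gives 9>3]
(B,P,X): not NE [P3→Y gives 3>2]
(B,P,Y): not NE [P1→A gives 7>5]
(B,P,Z): not NE [P1→C gives 9>7; P2→Q gives 6>1; P3→Y gives 3>0]
(B,Q,X): not NE [P1→A gives 6>0; P2→P gives 9>3; P3→Y gives 5>0]
(B,Q,Y): not NE [P1→A gives 8>3]
(B,Q,Z): not NE [P1→C gives 8>4; P3→Y gives 5>0]
(C,P,X): not NE [P1→B gives 8>0]
(C,P,Y): not NE [P1→A gives 7>0; P2→Q gives 8>7; P3→X gives 9>7]
(C,P,Z): not NE [P3→X gives 9>0]
(C,Q,X): not NE [P1→A gives 6>4; P2→P gives 5>1; P3→Z gives 7>3]
(C,Q,Y): not NE [P1→A gives 8>7; P3→Z gives 7>1]
(C,Q,Z): not NE [P2→P gives 9>7]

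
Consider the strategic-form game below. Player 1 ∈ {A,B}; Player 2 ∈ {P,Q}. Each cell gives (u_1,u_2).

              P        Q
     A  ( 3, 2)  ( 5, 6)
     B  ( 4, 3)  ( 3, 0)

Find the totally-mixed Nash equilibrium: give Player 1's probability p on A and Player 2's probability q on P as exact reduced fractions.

p=3/7, q=2/3

P1 indiff ⇒ q·3+(1-q)·5 = q·4+(1-q)·3 ⇒ q(-1) = (1-q)(-2) ⇒ q = 2/3
P2 indiff ⇒ p·2+(1-p)·3 = p·6+(1-p)·0 ⇒ p(-4) = (1-p)(-3) ⇒ p = 3/7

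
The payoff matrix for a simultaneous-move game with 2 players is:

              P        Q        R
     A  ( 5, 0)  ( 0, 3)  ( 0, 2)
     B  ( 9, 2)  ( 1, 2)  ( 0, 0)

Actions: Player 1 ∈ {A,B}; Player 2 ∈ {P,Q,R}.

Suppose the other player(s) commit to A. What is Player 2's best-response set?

u_2(P vs A) = 0
u_2(Q vs A) = 3
u_2(R vs A) = 2
max payoff 3 at {Q}

BR_2 = {Q}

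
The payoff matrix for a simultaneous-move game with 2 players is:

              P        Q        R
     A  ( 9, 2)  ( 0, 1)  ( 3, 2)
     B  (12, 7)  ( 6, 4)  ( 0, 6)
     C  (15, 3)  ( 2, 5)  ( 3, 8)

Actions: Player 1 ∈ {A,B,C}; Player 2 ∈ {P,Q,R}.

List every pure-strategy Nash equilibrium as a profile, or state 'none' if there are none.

Nash profiles: (A,R), (C,R)

(A,P): not NE [P1→C gives 15>9]
(A,Q): not NE [P1→B gives 6>0; P2→R gives 2>1]
(A,R): NE
(B,P): not NE [P1→C gives 15>12]
(B,Q): not NE [P2→P gives 7>4]
(B,R): not NE [P1→C gives 3>0; P2→P gives 7>6]
(C,P): not NE [P2→R gives 8>3]
(C,Q): not NE [P1→B gives 6>2; P2→R gives 8>5]
(C,R): NE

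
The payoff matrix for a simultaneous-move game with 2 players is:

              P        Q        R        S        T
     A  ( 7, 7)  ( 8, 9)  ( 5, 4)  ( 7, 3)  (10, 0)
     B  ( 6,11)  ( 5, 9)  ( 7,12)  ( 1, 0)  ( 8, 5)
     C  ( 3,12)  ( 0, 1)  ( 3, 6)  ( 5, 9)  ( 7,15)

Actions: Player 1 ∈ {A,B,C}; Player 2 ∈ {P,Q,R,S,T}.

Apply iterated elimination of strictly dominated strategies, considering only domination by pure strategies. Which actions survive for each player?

P1 drop C (A beats it: P:7>3 Q:8>0 R:5>3 S:7>5 T:10>7)
P2 drop S (P beats it: A:7>3 B:11>0)
P2 drop T (P beats it: A:7>0 B:11>5)
P1→{A,B} P2→{P,Q,R}

Survivors P1:{A,B} P2:{P,Q,R}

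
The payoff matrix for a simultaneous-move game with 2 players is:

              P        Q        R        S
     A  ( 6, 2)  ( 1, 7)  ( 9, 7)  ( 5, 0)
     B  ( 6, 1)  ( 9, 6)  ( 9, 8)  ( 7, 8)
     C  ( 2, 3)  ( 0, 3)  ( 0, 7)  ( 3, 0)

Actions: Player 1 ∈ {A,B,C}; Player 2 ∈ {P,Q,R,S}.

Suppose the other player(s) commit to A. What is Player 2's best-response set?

u_2(P vs A) = 2
u_2(Q vs A) = 7
u_2(R vs A) = 7
u_2(S vs A) = 0
max payoff 7 at {Q,R}

P2 best: {Q,R}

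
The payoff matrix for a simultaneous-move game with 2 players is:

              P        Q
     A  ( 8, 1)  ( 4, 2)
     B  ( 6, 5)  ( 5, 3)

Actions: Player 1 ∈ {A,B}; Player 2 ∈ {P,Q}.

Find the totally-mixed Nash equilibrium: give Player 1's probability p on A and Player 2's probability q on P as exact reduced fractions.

P1 indiff ⇒ q·8+(1-q)·4 = q·6+(1-q)·5 ⇒ q(2) = (1-q)(1) ⇒ q = 1/3
P2 indiff ⇒ p·1+(1-p)·5 = p·2+(1-p)·3 ⇒ p(-1) = (1-p)(-2) ⇒ p = 2/3

P1 mixes 2/3 on A; P2 mixes 1/3 on P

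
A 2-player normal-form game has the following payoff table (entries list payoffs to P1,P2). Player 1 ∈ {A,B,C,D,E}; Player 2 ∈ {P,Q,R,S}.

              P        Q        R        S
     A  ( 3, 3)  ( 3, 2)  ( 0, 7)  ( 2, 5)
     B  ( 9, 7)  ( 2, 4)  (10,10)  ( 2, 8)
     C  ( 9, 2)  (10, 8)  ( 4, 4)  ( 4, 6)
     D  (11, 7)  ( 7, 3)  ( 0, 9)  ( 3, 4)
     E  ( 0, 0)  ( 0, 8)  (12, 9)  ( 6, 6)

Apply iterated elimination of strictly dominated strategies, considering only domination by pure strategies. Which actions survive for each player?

P1 drop A (C beats it: P:9>3 Q:10>3 R:4>0 S:4>2)
P2 drop P (R beats it: B:10>7 C:4>2 D:9>7 E:9>0)
P1 drop D (C beats it: Q:10>7 R:4>0 S:4>3)
P1→{B,C,E} P2→{Q,R,S}

Survivors P1:{B,C,E} P2:{Q,R,S}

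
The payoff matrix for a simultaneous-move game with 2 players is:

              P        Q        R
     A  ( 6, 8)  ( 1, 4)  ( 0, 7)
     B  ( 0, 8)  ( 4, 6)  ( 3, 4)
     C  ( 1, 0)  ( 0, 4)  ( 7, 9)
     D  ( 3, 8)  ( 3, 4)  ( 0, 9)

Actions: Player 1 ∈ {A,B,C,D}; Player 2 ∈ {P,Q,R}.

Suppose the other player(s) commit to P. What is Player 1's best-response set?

argmax u_1 = {A}

u_1(A vs P) = 6
u_1(B vs P) = 0
u_1(C vs P) = 1
u_1(D vs P) = 3
max payoff 6 at {A}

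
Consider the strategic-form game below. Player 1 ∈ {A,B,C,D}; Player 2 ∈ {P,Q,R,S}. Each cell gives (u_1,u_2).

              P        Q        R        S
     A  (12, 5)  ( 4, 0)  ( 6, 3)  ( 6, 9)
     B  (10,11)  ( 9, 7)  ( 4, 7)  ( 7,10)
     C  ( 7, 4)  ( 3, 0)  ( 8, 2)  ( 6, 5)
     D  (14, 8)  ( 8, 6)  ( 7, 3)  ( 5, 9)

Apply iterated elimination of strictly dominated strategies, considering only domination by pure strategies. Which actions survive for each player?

P2 drop Q (P beats it: A:5>0 B:11>7 C:4>0 D:8>6)
P2 drop R (P beats it: A:5>3 B:11>7 C:4>2 D:8>3)
P1 drop C (B beats it: P:10>7 S:7>6)
P1→{A,B,D} P2→{P,S}

IESDS → P1:{A,B,D} P2:{P,S}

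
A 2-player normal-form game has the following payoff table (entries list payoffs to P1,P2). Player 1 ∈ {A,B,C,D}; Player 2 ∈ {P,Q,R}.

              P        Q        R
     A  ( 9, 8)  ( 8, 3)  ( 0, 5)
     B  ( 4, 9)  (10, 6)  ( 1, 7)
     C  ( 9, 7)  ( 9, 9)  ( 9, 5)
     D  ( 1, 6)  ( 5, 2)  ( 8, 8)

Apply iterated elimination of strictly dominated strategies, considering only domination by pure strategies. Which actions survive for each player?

P1 drop D (C beats it: P:9>1 Q:9>5 R:9>8)
P2 drop R (P beats it: A:8>5 B:9>7 C:7>5)
P1→{A,B,C} P2→{P,Q}

Remaining: P1:{A,B,C} P2:{P,Q}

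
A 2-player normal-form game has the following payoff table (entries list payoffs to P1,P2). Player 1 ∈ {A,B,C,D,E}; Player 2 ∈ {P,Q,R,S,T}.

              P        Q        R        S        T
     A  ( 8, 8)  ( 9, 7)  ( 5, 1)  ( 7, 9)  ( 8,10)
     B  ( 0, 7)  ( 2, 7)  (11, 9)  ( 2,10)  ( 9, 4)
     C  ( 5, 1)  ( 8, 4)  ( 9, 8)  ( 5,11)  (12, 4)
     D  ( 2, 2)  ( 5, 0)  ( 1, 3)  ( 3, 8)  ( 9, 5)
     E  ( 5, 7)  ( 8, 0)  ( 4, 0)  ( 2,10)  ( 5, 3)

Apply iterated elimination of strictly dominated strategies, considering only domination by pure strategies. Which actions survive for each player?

P1 drop D (C beats it: P:5>2 Q:8>5 R:9>1 S:5>3 T:12>9)
P1 drop E (A beats it: P:8>5 Q:9>8 R:5>4 S:7>2 T:8>5)
P2 drop P (S beats it: A:9>8 B:10>7 C:11>1)
P2 drop Q (S beats it: A:9>7 B:10>7 C:11>4)
P2 drop R (S beats it: A:9>1 B:10>9 C:11>8)
P1 drop B (C beats it: S:5>2 T:12>9)
P1→{A,C} P2→{S,T}

Survivors P1:{A,C} P2:{S,T}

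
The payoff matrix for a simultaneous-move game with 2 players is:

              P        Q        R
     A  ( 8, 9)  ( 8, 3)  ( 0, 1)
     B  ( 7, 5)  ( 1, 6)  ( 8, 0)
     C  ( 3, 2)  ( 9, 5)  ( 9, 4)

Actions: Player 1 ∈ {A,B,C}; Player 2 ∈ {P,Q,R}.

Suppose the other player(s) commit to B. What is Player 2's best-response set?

u_2(P vs B) = 5
u_2(Q vs B) = 6
u_2(R vs B) = 0
max payoff 6 at {Q}

P2 best: {Q}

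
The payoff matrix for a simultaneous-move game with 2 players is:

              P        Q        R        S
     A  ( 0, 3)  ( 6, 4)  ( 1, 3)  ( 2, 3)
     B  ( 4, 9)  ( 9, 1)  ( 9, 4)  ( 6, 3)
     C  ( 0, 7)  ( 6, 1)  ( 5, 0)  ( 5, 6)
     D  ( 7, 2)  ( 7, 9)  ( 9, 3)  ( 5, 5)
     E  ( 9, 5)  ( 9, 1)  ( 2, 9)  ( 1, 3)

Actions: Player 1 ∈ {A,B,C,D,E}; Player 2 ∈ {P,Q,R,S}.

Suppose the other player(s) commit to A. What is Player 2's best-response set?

P2 best: {Q}

u_2(P vs A) = 3
u_2(Q vs A) = 4
u_2(R vs A) = 3
u_2(S vs A) = 3
max payoff 4 at {Q}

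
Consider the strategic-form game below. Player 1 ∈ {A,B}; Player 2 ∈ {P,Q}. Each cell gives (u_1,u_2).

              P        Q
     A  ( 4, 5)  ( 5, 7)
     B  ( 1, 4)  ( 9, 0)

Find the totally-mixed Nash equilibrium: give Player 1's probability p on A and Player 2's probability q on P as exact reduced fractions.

P1 indiff ⇒ q·4+(1-q)·5 = q·1+(1-q)·9 ⇒ q(3) = (1-q)(4) ⇒ q = 4/7
P2 indiff ⇒ p·5+(1-p)·4 = p·7+(1-p)·0 ⇒ p(-2) = (1-p)(-4) ⇒ p = 2/3

p=2/3, q=4/7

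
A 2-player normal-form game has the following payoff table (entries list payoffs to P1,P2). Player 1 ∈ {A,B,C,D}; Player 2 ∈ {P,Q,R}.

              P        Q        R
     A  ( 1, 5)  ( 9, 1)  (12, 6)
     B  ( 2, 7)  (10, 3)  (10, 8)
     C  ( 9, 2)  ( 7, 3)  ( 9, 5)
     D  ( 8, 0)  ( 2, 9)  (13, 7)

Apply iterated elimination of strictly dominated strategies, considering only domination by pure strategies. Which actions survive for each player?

Remaining: P1:{A,B,D} P2:{Q,R}

P2 drop P (R beats it: A:6>5 B:8>7 C:5>2 D:7>0)
P1 drop C (A beats it: Q:9>7 R:12>9)
P1→{A,B,D} P2→{Q,R}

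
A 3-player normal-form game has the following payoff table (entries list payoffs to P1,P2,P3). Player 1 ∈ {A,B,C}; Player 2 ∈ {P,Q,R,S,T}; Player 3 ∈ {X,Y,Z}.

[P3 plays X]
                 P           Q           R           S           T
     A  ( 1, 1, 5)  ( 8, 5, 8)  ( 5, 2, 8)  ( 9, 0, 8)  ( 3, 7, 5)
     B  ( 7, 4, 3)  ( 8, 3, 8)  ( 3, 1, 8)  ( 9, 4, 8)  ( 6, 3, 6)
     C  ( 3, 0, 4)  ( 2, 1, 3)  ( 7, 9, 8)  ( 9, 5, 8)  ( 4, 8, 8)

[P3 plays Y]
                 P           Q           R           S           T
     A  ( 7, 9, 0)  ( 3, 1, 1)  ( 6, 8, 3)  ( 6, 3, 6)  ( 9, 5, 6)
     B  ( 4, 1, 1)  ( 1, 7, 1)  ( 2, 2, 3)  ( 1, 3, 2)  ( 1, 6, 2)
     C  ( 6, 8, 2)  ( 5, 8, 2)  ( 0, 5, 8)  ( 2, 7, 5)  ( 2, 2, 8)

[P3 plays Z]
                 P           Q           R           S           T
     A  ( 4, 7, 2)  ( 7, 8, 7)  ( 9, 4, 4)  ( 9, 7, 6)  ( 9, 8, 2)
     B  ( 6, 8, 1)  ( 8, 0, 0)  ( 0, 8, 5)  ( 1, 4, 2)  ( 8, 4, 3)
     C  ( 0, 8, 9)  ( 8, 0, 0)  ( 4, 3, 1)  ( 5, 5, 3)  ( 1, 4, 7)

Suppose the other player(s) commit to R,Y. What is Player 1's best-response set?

P1 best: {A}

u_1(A vs R,Y) = 6
u_1(B vs R,Y) = 2
u_1(C vs R,Y) = 0
max payoff 6 at {A}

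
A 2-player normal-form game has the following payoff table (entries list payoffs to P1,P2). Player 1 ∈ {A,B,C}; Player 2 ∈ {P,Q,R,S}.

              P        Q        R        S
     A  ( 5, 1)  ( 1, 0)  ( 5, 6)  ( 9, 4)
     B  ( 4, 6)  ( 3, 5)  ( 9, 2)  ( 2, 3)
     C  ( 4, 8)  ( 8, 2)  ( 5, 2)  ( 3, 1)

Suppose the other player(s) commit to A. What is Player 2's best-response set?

u_2(P vs A) = 1
u_2(Q vs A) = 0
u_2(R vs A) = 6
u_2(S vs A) = 4
max payoff 6 at {R}

P2 best: {R}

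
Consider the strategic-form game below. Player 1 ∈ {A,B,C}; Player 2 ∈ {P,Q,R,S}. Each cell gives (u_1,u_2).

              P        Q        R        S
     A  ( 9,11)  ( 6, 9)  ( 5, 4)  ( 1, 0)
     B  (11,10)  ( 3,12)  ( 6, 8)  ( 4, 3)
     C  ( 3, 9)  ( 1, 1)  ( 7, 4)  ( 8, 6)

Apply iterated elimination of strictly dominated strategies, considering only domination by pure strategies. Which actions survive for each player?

P2 drop R (P beats it: A:11>4 B:10>8 C:9>4)
P2 drop S (P beats it: A:11>0 B:10>3 C:9>6)
P1 drop C (A beats it: P:9>3 Q:6>1)
P1→{A,B} P2→{P,Q}

Survivors P1:{A,B} P2:{P,Q}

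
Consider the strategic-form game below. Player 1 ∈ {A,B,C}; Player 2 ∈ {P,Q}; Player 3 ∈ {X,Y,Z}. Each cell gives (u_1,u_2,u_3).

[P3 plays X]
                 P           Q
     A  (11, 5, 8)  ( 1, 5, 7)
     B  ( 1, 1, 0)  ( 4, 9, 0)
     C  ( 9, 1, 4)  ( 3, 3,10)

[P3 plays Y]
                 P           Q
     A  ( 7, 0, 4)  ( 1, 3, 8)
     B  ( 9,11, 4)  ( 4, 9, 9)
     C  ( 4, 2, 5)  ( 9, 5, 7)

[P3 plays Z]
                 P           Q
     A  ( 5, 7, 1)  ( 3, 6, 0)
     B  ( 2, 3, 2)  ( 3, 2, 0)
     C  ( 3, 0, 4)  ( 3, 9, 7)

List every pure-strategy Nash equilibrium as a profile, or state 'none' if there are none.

PSNE = {(A,P,X), (B,P,Y)}

(A,P,X): NE
(A,P,Y): not NE [P1→B gives 9>7; P2→Q gives 3>0; P3→X gives 8>4]
(A,P,Z): not NE [P3→X gives 8>1]
(A,Q,X): not NE [P1→B gives 4>1; P3→Y gives 8>7]
(A,Q,Y): not NE [P1→C gives 9>1]
(A,Q,Z): not NE [P2→P gives 7>6; P3→Y gives 8>0]
(B,P,X): not NE [P1→A gives 11>1; P2→Q gives 9>1; P3→Y gives 4>0]
(B,P,Y): NE
(B,P,Z): not NE [P1→A gives 5>2; P3→Y gives 4>2]
(B,Q,X): not NE [P3→Y gives 9>0]
(B,Q,Y): not NE [P1→C gives 9>4; P2→P gives 11>9]
(B,Q,Z): not NE [P2→P gives 3>2; P3→Y gives 9>0]
(C,P,X): not NE [P1→A gives 11>9; P2→Q gives 3>1; P3→Y gives 5>4]
(C,P,Y): not NE [P1→B gives 9>4; P2→Q gives 5>2]
(C,P,Z): not NE [P1→A gives 5>3; P2→Q gives 9>0; P3→Y gives 5>4]
(C,Q,X): not NE [P1→B gives 4>3]
(C,Q,Y): not NE [P3→X gives 10>7]
(C,Q,Z): not NE [P3→X gives 10>7]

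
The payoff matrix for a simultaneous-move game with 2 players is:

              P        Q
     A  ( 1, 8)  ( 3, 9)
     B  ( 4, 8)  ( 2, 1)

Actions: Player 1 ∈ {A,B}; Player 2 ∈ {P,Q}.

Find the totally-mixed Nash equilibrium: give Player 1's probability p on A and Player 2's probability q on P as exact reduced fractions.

(p,q) = (7/8, 1/4)

P1 indiff ⇒ q·1+(1-q)·3 = q·4+(1-q)·2 ⇒ q(-3) = (1-q)(-1) ⇒ q = 1/4
P2 indiff ⇒ p·8+(1-p)·8 = p·9+(1-p)·1 ⇒ p(-1) = (1-p)(-7) ⇒ p = 7/8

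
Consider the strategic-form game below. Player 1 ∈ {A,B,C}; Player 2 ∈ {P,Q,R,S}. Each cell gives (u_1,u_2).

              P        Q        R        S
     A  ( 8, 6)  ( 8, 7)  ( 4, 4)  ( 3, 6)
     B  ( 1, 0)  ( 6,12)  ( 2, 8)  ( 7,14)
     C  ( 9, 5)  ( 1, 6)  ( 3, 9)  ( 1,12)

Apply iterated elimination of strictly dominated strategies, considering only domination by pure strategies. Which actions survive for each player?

P2 drop P (Q beats it: A:7>6 B:12>0 C:6>5)
P1 drop C (A beats it: Q:8>1 R:4>3 S:3>1)
P2 drop R (Q beats it: A:7>4 B:12>8)
P1→{A,B} P2→{Q,S}

Remaining: P1:{A,B} P2:{Q,S}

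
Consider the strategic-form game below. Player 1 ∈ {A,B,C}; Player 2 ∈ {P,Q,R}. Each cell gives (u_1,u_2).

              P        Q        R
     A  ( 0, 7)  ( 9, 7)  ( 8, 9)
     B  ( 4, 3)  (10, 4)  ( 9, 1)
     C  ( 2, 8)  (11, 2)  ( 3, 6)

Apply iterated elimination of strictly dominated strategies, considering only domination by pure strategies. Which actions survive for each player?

Survivors P1:{B,C} P2:{P,Q}

P1 drop A (B beats it: P:4>0 Q:10>9 R:9>8)
P2 drop R (P beats it: B:3>1 C:8>6)
P1→{B,C} P2→{P,Q}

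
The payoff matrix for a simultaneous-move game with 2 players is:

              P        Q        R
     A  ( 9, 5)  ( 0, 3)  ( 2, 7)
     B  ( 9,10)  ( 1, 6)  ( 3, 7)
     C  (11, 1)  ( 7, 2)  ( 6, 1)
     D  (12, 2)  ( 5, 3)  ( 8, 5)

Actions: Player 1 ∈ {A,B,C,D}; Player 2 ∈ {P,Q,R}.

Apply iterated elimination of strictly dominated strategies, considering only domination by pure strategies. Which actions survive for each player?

IESDS → P1:{C,D} P2:{Q,R}

P1 drop A (C beats it: P:11>9 Q:7>0 R:6>2)
P1 drop B (C beats it: P:11>9 Q:7>1 R:6>3)
P2 drop P (Q beats it: C:2>1 D:3>2)
P1→{C,D} P2→{Q,R}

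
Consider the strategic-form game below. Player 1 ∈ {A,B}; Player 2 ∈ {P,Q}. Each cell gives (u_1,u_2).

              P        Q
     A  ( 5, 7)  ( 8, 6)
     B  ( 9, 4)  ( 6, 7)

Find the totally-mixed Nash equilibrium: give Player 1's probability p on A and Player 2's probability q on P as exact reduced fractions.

(p,q) = (3/4, 1/3)

P1 indiff ⇒ q·5+(1-q)·8 = q·9+(1-q)·6 ⇒ q(-4) = (1-q)(-2) ⇒ q = 1/3
P2 indiff ⇒ p·7+(1-p)·4 = p·6+(1-p)·7 ⇒ p(1) = (1-p)(3) ⇒ p = 3/4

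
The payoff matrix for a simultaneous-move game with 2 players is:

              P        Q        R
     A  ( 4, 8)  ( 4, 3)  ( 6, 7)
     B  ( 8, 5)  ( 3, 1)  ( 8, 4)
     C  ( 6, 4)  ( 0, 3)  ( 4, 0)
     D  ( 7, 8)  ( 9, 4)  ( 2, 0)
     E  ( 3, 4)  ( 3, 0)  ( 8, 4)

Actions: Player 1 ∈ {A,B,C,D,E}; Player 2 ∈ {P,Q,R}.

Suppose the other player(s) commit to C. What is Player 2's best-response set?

u_2(P vs C) = 4
u_2(Q vs C) = 3
u_2(R vs C) = 0
max payoff 4 at {P}

BR_2 = {P}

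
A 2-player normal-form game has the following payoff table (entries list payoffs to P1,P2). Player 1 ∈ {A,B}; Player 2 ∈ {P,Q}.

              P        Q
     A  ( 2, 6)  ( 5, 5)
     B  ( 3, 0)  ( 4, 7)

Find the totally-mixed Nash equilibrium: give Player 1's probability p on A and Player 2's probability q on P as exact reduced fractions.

P1 mixes 7/8 on A; P2 mixes 1/2 on P

P1 indiff ⇒ q·2+(1-q)·5 = q·3+(1-q)·4 ⇒ q(-1) = (1-q)(-1) ⇒ q = 1/2
P2 indiff ⇒ p·6+(1-p)·0 = p·5+(1-p)·7 ⇒ p(1) = (1-p)(7) ⇒ p = 7/8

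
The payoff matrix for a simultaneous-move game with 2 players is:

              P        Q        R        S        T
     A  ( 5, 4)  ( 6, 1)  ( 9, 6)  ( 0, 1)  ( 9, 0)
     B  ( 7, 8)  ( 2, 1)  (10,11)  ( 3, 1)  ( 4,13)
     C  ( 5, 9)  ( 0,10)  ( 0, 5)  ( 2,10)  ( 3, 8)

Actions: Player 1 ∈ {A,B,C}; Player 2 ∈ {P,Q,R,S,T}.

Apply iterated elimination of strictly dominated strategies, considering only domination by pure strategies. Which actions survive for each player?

P1 drop C (B beats it: P:7>5 Q:2>0 R:10>0 S:3>2 T:4>3)
P2 drop P (R beats it: A:6>4 B:11>8)
P2 drop Q (R beats it: A:6>1 B:11>1)
P2 drop S (R beats it: A:6>1 B:11>1)
P1→{A,B} P2→{R,T}

Survivors P1:{A,B} P2:{R,T}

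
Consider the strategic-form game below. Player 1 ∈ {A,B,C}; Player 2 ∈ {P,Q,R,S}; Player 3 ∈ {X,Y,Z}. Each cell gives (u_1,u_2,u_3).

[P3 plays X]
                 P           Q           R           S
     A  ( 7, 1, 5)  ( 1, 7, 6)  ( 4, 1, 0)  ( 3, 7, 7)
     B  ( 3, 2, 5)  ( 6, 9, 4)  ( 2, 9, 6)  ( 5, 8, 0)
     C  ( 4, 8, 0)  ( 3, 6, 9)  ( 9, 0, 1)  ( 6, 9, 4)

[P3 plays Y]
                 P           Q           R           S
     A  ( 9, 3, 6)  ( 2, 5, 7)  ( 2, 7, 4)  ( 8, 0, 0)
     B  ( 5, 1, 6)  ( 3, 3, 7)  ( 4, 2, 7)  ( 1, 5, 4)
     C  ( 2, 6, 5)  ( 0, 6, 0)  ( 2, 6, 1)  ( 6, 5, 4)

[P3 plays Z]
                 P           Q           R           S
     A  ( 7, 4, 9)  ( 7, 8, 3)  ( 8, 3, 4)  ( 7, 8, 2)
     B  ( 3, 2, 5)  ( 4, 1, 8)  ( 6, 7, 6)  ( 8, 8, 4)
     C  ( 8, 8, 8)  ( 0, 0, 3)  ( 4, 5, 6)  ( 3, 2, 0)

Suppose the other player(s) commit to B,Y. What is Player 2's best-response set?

u_2(P vs B,Y) = 1
u_2(Q vs B,Y) = 3
u_2(R vs B,Y) = 2
u_2(S vs B,Y) = 5
max payoff 5 at {S}

P2 best: {S}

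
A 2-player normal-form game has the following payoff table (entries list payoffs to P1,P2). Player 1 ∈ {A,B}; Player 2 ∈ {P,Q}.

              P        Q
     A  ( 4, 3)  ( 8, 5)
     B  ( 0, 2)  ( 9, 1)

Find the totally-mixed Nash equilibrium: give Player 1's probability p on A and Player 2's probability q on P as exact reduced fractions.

P1 indiff ⇒ q·4+(1-q)·8 = q·0+(1-q)·9 ⇒ q(4) = (1-q)(1) ⇒ q = 1/5
P2 indiff ⇒ p·3+(1-p)·2 = p·5+(1-p)·1 ⇒ p(-2) = (1-p)(-1) ⇒ p = 1/3

p=1/3, q=1/5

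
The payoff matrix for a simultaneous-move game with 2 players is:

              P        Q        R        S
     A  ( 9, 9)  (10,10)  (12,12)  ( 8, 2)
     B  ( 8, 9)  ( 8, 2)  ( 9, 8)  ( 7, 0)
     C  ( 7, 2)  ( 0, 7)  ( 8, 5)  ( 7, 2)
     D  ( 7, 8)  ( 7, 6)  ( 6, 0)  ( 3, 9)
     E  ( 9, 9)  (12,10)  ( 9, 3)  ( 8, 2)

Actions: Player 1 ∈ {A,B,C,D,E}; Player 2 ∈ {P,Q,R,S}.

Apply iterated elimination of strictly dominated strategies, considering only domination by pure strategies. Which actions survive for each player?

Survivors P1:{A,E} P2:{Q,R}

P1 drop B (A beats it: P:9>8 Q:10>8 R:12>9 S:8>7)
P1 drop C (A beats it: P:9>7 Q:10>0 R:12>8 S:8>7)
P1 drop D (A beats it: P:9>7 Q:10>7 R:12>6 S:8>3)
P2 drop P (Q beats it: A:10>9 E:10>9)
P2 drop S (Q beats it: A:10>2 E:10>2)
P1→{A,E} P2→{Q,R}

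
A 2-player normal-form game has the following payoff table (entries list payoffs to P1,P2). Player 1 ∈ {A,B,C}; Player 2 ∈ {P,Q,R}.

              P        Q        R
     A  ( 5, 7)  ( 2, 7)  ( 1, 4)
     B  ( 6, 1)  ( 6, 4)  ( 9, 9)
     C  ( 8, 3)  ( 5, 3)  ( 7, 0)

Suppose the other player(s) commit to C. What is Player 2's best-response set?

P2 best: {P,Q}

u_2(P vs C) = 3
u_2(Q vs C) = 3
u_2(R vs C) = 0
max payoff 3 at {P,Q}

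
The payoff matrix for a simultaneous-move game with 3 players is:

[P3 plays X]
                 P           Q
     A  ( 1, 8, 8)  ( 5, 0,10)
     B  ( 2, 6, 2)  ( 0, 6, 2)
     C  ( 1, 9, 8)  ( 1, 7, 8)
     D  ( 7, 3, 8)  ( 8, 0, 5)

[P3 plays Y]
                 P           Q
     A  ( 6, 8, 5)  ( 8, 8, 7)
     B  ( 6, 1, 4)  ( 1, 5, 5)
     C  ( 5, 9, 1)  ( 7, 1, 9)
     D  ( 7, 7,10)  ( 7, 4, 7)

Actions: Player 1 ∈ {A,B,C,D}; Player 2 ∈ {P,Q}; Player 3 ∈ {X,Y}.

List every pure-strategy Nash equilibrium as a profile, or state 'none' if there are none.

(A,P,X): not NE [P1→D gives 7>1]
(A,P,Y): not NE [P1→D gives 7>6; P3→X gives 8>5]
(A,Q,X): not NE [P1→D gives 8>5; P2→P gives 8>0]
(A,Q,Y): not NE [P3→X gives 10>7]
(B,P,X): not NE [P1→D gives 7>2; P3→Y gives 4>2]
(B,P,Y): not NE [P1→D gives 7>6; P2→Q gives 5>1]
(B,Q,X): not NE [P1→D gives 8>0; P3→Y gives 5>2]
(B,Q,Y): not NE [P1→A gives 8>1]
(C,P,X): not NE [P1→D gives 7>1]
(C,P,Y): not NE [P1→D gives 7>5; P3→X gives 8>1]
(C,Q,X): not NE [P1→D gives 8>1; P2→P gives 9>7; P3→Y gives 9>8]
(C,Q,Y): not NE [P1→A gives 8>7; P2→P gives 9>1]
(D,P,X): not NE [P3→Y gives 10>8]
(D,P,Y): NE
(D,Q,X): not NE [P2→P gives 3>0; P3→Y gives 7>5]
(D,Q,Y): not NE [P1→A gives 8>7; P2→P gives 7>4]

NE set: (D,P,Y)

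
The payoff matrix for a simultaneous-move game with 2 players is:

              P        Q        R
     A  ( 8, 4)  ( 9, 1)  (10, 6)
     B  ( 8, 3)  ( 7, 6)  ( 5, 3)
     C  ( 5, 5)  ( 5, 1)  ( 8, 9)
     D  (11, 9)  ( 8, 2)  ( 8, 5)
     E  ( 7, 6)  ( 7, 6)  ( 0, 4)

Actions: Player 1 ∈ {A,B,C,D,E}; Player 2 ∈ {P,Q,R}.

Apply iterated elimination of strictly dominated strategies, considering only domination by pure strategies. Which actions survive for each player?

P1 drop B (D beats it: P:11>8 Q:8>7 R:8>5)
P1 drop C (A beats it: P:8>5 Q:9>5 R:10>8)
P1 drop E (A beats it: P:8>7 Q:9>7 R:10>0)
P2 drop Q (P beats it: A:4>1 D:9>2)
P1→{A,D} P2→{P,R}

IESDS → P1:{A,D} P2:{P,R}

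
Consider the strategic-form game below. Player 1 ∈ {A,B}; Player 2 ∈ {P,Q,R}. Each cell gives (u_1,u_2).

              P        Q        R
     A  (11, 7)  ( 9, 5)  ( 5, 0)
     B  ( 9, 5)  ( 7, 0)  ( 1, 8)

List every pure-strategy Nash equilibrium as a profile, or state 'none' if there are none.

Nash profiles: (A,P)

(A,P): NE
(A,Q): not NE [P2→P gives 7>5]
(A,R): not NE [P2→P gives 7>0]
(B,P): not NE [P1→A gives 11>9; P2→R gives 8>5]
(B,Q): not NE [P1→A gives 9>7; P2→R gives 8>0]
(B,R): not NE [P1→A gives 5>1]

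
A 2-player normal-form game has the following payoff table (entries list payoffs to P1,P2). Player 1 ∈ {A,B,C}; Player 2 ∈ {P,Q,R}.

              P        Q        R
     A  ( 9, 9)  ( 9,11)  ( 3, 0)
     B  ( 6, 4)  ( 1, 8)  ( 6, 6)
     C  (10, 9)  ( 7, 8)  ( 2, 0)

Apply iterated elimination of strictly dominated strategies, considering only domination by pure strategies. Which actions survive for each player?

Survivors P1:{A,C} P2:{P,Q}

P2 drop R (Q beats it: A:11>0 B:8>6 C:8>0)
P1 drop B (A beats it: P:9>6 Q:9>1)
P1→{A,C} P2→{P,Q}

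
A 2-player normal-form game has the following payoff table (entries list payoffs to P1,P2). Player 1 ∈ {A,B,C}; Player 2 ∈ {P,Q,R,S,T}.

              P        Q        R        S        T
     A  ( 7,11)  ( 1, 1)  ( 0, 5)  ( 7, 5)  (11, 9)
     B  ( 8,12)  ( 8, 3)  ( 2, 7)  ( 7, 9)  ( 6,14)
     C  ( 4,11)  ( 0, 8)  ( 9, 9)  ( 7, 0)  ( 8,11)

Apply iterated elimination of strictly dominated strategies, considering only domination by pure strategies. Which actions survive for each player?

P2 drop Q (P beats it: A:11>1 B:12>3 C:11>8)
P2 drop R (P beats it: A:11>5 B:12>7 C:11>9)
P2 drop S (P beats it: A:11>5 B:12>9 C:11>0)
P1 drop C (A beats it: P:7>4 T:11>8)
P1→{A,B} P2→{P,T}

Remaining: P1:{A,B} P2:{P,T}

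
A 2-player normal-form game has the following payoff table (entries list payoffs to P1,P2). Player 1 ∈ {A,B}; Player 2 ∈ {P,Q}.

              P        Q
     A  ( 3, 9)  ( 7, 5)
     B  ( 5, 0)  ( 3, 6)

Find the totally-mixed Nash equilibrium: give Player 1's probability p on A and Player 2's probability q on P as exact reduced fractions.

(p,q) = (3/5, 2/3)

P1 indiff ⇒ q·3+(1-q)·7 = q·5+(1-q)·3 ⇒ q(-2) = (1-q)(-4) ⇒ q = 2/3
P2 indiff ⇒ p·9+(1-p)·0 = p·5+(1-p)·6 ⇒ p(4) = (1-p)(6) ⇒ p = 3/5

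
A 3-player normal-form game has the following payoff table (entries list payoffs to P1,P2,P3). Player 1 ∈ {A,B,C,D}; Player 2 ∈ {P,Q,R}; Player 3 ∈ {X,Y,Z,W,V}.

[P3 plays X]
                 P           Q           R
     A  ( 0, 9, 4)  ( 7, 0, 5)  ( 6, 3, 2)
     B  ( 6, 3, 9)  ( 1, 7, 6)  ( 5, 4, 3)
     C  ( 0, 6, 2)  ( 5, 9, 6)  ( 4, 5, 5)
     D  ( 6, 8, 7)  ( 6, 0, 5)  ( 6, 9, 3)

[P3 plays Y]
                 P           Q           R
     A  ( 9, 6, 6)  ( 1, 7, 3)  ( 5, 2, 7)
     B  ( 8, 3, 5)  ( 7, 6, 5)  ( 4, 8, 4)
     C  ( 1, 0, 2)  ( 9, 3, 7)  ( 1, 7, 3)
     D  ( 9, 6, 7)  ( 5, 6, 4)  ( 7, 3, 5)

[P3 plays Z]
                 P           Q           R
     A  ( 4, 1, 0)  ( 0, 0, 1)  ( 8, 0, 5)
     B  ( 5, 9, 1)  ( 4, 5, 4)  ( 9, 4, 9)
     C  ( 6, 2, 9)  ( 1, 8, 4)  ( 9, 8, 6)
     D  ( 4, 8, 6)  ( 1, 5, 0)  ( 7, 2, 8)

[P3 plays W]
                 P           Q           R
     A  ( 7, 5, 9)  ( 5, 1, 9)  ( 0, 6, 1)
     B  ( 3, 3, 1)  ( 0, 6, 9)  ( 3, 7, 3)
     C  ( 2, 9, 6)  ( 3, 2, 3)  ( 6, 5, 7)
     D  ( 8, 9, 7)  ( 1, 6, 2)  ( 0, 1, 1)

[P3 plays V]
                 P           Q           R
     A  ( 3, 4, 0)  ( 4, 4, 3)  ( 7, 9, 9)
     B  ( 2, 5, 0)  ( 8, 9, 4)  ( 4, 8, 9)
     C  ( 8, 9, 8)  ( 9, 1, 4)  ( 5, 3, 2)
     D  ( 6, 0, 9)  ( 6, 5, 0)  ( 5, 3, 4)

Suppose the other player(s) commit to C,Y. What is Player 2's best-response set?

BR_2 = {R}

u_2(P vs C,Y) = 0
u_2(Q vs C,Y) = 3
u_2(R vs C,Y) = 7
max payoff 7 at {R}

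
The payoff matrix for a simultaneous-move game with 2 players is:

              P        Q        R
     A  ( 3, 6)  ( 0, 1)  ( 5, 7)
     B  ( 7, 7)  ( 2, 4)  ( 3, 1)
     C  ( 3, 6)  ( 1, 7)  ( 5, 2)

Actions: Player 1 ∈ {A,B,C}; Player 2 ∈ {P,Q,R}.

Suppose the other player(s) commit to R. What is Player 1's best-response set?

u_1(A vs R) = 5
u_1(B vs R) = 3
u_1(C vs R) = 5
max payoff 5 at {A,C}

P1 best: {A,C}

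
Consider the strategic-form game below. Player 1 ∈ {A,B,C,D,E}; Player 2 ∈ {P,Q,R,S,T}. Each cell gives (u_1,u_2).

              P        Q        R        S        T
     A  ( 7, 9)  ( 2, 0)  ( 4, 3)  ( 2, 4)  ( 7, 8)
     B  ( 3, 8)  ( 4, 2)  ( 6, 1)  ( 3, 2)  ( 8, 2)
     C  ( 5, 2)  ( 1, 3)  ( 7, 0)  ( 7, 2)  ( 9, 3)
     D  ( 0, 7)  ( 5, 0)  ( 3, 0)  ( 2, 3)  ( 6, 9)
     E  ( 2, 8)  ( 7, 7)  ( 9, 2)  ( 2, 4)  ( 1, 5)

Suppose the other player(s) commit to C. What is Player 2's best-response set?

u_2(P vs C) = 2
u_2(Q vs C) = 3
u_2(R vs C) = 0
u_2(S vs C) = 2
u_2(T vs C) = 3
max payoff 3 at {Q,T}

argmax u_2 = {Q,T}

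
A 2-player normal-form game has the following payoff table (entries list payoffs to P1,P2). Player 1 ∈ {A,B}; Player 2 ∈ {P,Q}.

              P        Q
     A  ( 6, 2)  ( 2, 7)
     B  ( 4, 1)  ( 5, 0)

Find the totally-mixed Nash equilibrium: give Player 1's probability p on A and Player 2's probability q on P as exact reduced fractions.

P1 indiff ⇒ q·6+(1-q)·2 = q·4+(1-q)·5 ⇒ q(2) = (1-q)(3) ⇒ q = 3/5
P2 indiff ⇒ p·2+(1-p)·1 = p·7+(1-p)·0 ⇒ p(-5) = (1-p)(-1) ⇒ p = 1/6

(p,q) = (1/6, 3/5)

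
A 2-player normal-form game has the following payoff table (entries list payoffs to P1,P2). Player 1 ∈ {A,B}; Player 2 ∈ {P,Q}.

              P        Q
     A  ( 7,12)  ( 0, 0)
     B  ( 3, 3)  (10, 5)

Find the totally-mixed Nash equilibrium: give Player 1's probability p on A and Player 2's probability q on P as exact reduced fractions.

P1 indiff ⇒ q·7+(1-q)·0 = q·3+(1-q)·10 ⇒ q(4) = (1-q)(10) ⇒ q = 5/7
P2 indiff ⇒ p·12+(1-p)·3 = p·0+(1-p)·5 ⇒ p(12) = (1-p)(2) ⇒ p = 1/7

p=1/7, q=5/7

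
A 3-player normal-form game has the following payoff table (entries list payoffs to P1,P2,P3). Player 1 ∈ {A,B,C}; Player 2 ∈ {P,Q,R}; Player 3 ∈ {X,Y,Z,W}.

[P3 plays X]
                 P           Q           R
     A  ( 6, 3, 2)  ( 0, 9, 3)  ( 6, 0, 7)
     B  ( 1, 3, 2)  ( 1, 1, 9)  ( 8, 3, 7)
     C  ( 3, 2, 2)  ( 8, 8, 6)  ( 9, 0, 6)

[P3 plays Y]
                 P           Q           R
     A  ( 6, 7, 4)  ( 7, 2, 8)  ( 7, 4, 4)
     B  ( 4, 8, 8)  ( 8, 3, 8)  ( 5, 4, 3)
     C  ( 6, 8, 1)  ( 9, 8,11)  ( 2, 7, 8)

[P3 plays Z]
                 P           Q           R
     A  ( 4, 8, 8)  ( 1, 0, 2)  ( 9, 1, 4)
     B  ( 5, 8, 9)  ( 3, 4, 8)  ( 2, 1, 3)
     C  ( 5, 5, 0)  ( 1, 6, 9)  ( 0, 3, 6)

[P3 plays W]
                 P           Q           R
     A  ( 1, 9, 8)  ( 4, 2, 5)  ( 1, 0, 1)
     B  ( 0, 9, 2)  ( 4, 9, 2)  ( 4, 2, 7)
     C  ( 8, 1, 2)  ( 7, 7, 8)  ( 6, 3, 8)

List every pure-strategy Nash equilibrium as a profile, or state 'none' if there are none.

NE set: (B,P,Z), (C,Q,Y)

(A,P,X): not NE [P2→Q gives 9>3; P3→W gives 8>2]
(A,P,Y): not NE [P3→W gives 8>4]
(A,P,Z): not NE [P1→C gives 5>4]
(A,P,W): not NE [P1→C gives 8>1]
(A,Q,X): not NE [P1→C gives 8>0; P3→Y gives 8>3]
(A,Q,Y): not NE [P1→C gives 9>7; P2→P gives 7>2]
(A,Q,Z): not NE [P1→B gives 3>1; P2→P gives 8>0; P3→Y gives 8>2]
(A,Q,W): not NE [P1→C gives 7>4; P2→P gives 9>2; P3→Y gives 8>5]
(A,R,X): not NE [P1→C gives 9>6; P2→Q gives 9>0]
(A,R,Y): not NE [P2→P gives 7>4; P3→X gives 7>4]
(A,R,Z): not NE [P2→P gives 8>1; P3→X gives 7>4]
(A,R,W): not NE [P1→C gives 6>1; P2→P gives 9>0; P3→X gives 7>1]
(B,P,X): not NE [P1→A gives 6>1; P3→Z gives 9>2]
(B,P,Y): not NE [P1→C gives 6>4; P3→Z gives 9>8]
(B,P,Z): NE
(B,P,W): not NE [P1→C gives 8>0; P3→Z gives 9>2]
(B,Q,X): not NE [P1→C gives 8>1; P2→R gives 3>1]
(B,Q,Y): not NE [P1→C gives 9>8; P2→P gives 8>3; P3→X gives 9>8]
(B,Q,Z): not NE [P2→P gives 8>4; P3→X gives 9>8]
(B,Q,W): not NE [P1→C gives 7>4; P3→X gives 9>2]
(B,R,X): not NE [P1→C gives 9>8]
(B,R,Y): not NE [P1→A gives 7>5; P2→P gives 8>4; P3→W gives 7>3]
(B,R,Z): not NE [P1→A gives 9>2; P2→P gives 8>1; P3→W gives 7>3]
(B,R,W): not NE [P1→C gives 6>4; P2→Q gives 9>2]
(C,P,X): not NE [P1→A gives 6>3; P2→Q gives 8>2]
(C,P,Y): not NE [P3→W gives 2>1]
(C,P,Z): not NE [P2→Q gives 6>5; P3→W gives 2>0]
(C,P,W): not NE [P2→Q gives 7>1]
(C,Q,X): not NE [P3→Y gives 11>6]
(C,Q,Y): NE
(C,Q,Z): not NE [P1→B gives 3>1; P3→Y gives 11>9]
(C,Q,W): not NE [P3→Y gives 11>8]
(C,R,X): not NE [P2→Q gives 8>0; P3→W gives 8>6]
(C,R,Y): not NE [P1→A gives 7>2; P2→Q gives 8>7]
(C,R,Z): not NE [P1→A gives 9>0; P2→Q gives 6>3; P3→W gives 8>6]
(C,R,W): not NE [P2→Q gives 7>3]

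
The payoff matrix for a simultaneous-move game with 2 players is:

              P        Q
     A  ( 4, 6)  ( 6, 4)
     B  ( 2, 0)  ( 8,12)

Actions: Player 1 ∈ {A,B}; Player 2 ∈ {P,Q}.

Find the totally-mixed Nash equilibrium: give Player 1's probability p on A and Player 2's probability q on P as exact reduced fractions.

(p,q) = (6/7, 1/2)

P1 indiff ⇒ q·4+(1-q)·6 = q·2+(1-q)·8 ⇒ q(2) = (1-q)(2) ⇒ q = 1/2
P2 indiff ⇒ p·6+(1-p)·0 = p·4+(1-p)·12 ⇒ p(2) = (1-p)(12) ⇒ p = 6/7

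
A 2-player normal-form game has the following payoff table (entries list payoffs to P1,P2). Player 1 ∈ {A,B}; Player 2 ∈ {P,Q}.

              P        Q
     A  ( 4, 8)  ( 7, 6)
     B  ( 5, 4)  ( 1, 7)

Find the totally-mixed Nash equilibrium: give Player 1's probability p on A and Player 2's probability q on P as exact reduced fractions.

P1 indiff ⇒ q·4+(1-q)·7 = q·5+(1-q)·1 ⇒ q(-1) = (1-q)(-6) ⇒ q = 6/7
P2 indiff ⇒ p·8+(1-p)·4 = p·6+(1-p)·7 ⇒ p(2) = (1-p)(3) ⇒ p = 3/5

P1 mixes 3/5 on A; P2 mixes 6/7 on P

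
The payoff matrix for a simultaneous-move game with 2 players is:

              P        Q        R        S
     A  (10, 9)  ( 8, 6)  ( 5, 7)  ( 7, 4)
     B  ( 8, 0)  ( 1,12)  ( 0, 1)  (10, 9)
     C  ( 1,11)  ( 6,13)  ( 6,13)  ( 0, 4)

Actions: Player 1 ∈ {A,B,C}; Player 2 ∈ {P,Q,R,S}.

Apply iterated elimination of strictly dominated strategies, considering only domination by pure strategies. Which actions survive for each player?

P2 drop S (Q beats it: A:6>4 B:12>9 C:13>4)
P1 drop B (A beats it: P:10>8 Q:8>1 R:5>0)
P1→{A,C} P2→{P,Q,R}

Survivors P1:{A,C} P2:{P,Q,R}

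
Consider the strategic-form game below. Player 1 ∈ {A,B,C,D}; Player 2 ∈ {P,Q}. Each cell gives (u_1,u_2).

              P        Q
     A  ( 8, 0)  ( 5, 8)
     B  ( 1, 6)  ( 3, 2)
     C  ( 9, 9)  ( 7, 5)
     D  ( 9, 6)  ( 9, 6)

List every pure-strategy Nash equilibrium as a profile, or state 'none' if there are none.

(A,P): not NE [P1→D gives 9>8; P2→Q gives 8>0]
(A,Q): not NE [P1→D gives 9>5]
(B,P): not NE [P1→D gives 9>1]
(B,Q): not NE [P1→D gives 9>3; P2→P gives 6>2]
(C,P): NE
(C,Q): not NE [P1→D gives 9>7; P2→P gives 9>5]
(D,P): NE
(D,Q): NE

PSNE = {(C,P), (D,P), (D,Q)}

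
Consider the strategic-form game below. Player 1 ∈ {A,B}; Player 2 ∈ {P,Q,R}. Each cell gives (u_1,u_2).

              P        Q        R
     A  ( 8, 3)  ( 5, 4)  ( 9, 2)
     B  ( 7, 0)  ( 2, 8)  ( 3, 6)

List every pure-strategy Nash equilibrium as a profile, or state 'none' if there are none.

(A,P): not NE [P2→Q gives 4>3]
(A,Q): NE
(A,R): not NE [P2→Q gives 4>2]
(B,P): not NE [P1→A gives 8>7; P2→Q gives 8>0]
(B,Q): not NE [P1→A gives 5>2]
(B,R): not NE [P1→A gives 9>3; P2→Q gives 8>6]

Nash profiles: (A,Q)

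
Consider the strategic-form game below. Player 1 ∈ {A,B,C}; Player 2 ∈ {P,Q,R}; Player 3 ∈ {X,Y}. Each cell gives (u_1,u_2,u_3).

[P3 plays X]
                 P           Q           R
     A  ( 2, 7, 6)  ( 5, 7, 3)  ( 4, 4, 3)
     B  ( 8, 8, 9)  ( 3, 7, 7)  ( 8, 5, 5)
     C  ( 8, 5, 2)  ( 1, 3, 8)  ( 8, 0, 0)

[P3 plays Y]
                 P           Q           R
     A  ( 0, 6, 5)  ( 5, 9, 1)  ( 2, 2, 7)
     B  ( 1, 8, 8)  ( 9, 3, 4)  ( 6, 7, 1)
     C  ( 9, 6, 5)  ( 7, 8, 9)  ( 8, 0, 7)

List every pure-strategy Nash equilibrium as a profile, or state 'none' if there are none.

(A,P,X): not NE [P1→C gives 8>2]
(A,P,Y): not NE [P1→C gives 9>0; P2→Q gives 9>6; P3→X gives 6>5]
(A,Q,X): NE
(A,Q,Y): not NE [P1→B gives 9>5; P3→X gives 3>1]
(A,R,X): not NE [P1→C gives 8>4; P2→Q gives 7>4; P3→Y gives 7>3]
(A,R,Y): not NE [P1→C gives 8>2; P2→Q gives 9>2]
(B,P,X): NE
(B,P,Y): not NE [P1→C gives 9>1; P3→X gives 9>8]
(B,Q,X): not NE [P1→A gives 5>3; P2→P gives 8>7]
(B,Q,Y): not NE [P2→P gives 8>3; P3→X gives 7>4]
(B,R,X): not NE [P2→P gives 8>5]
(B,R,Y): not NE [P1→C gives 8>6; P2→P gives 8>7; P3→X gives 5>1]
(C,P,X): not NE [P3→Y gives 5>2]
(C,P,Y): not NE [P2→Q gives 8>6]
(C,Q,X): not NE [P1→A gives 5>1; P2→P gives 5>3; P3→Y gives 9>8]
(C,Q,Y): not NE [P1→B gives 9>7]
(C,R,X): not NE [P2→P gives 5>0; P3→Y gives 7>0]
(C,R,Y): not NE [P2→Q gives 8>0]

PSNE = {(A,Q,X), (B,P,X)}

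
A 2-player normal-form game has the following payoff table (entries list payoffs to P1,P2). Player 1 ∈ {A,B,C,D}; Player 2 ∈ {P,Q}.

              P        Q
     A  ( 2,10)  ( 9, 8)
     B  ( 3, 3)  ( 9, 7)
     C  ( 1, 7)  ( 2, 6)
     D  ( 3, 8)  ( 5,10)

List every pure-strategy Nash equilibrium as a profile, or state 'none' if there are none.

(A,P): not NE [P1→D gives 3>2]
(A,Q): not NE [P2→P gives 10>8]
(B,P): not NE [P2→Q gives 7>3]
(B,Q): NE
(C,P): not NE [P1→D gives 3>1]
(C,Q): not NE [P1→B gives 9>2; P2→P gives 7>6]
(D,P): not NE [P2→Q gives 10>8]
(D,Q): not NE [P1→B gives 9>5]

Nash profiles: (B,Q)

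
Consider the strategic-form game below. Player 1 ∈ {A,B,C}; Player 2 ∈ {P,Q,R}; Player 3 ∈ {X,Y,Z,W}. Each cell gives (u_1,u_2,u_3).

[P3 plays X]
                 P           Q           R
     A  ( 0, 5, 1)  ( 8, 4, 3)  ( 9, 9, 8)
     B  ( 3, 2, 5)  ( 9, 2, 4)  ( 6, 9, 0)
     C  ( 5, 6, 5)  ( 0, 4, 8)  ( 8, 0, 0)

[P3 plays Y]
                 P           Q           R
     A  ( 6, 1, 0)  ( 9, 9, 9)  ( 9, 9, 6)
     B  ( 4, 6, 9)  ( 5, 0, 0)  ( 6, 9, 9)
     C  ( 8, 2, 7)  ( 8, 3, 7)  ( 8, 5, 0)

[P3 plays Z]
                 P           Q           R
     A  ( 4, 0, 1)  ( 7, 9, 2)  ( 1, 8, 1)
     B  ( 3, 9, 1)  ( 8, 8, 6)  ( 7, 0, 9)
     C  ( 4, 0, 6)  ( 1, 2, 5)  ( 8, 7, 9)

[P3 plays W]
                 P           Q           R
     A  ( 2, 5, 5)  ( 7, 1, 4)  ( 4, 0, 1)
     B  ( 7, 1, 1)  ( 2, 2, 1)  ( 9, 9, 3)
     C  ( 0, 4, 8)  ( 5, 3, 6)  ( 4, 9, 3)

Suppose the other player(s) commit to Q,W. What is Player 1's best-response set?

u_1(A vs Q,W) = 7
u_1(B vs Q,W) = 2
u_1(C vs Q,W) = 5
max payoff 7 at {A}

P1 best: {A}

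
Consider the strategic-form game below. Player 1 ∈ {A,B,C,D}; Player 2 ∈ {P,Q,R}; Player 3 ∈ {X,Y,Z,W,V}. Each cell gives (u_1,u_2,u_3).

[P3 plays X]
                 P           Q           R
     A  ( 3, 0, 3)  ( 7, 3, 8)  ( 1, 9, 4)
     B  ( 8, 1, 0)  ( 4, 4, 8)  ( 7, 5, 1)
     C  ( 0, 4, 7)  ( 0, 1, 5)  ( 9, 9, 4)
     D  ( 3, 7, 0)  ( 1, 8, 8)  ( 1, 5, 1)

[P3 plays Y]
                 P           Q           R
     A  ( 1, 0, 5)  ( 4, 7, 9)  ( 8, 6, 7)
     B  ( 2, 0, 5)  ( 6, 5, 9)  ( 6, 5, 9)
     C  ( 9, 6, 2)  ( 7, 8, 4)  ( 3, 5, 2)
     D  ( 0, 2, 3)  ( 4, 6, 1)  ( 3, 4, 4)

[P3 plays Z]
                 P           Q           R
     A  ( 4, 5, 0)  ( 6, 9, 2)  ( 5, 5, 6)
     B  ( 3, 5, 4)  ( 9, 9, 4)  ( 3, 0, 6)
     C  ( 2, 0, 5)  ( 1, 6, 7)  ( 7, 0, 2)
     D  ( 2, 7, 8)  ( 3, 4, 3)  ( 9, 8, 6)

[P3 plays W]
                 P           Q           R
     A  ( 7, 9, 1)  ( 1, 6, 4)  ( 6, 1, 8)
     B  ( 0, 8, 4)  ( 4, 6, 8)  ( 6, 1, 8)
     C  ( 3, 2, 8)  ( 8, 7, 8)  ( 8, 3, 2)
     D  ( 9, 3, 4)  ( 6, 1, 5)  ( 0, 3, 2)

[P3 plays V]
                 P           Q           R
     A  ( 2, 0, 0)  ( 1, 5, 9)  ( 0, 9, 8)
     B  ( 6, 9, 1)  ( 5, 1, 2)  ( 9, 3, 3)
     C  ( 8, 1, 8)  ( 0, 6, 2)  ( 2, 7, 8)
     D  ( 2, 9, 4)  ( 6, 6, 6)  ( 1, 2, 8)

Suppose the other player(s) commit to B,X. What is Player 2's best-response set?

u_2(P vs B,X) = 1
u_2(Q vs B,X) = 4
u_2(R vs B,X) = 5
max payoff 5 at {R}

P2 best: {R}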